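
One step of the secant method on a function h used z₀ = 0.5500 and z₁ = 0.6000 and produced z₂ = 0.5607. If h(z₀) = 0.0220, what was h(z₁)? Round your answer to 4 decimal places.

The secant line through (0.5500, 0.0220) and (0.6000, h(z₁)) crosses zero at z₂ = 0.5607.
So (0.5500, 0.0220), (0.6000, h(z₁)), (0.5607, 0) are collinear:
h(z₁) = 0.0220 · (0.6000 − 0.5607) / (0.5500 − 0.5607) = 0.0220 · (0.039300)/(-0.010700) = -0.080804

-0.0808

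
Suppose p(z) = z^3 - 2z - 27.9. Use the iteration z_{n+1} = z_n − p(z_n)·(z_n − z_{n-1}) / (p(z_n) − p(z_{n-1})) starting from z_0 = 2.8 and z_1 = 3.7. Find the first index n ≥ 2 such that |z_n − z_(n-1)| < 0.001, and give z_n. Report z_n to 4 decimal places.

p(2.8) = -11.548000, p(3.7) = 15.353000
z_2 = 3.700000 − 15.353000·(0.900000)/(26.901000) = 3.186350;  |Δ| = 0.513650
p(3.186350) = -1.922243
z_3 = 3.186350 − (-1.922243)·(-0.513650)/(-17.275243) = 3.243505;  |Δ| = 0.057155
p(3.243505) = -0.264296
z_4 = 3.243505 − (-0.264296)·(0.057155)/(1.657947) = 3.252616;  |Δ| = 0.009111
p(3.252616) = 0.005846
z_5 = 3.252616 − 0.005846·(0.009111)/(0.270142) = 3.252419;  |Δ| = 0.000197
|z_5 − z_4| = 0.000197 < 0.001

n = 5, z_n = 3.2524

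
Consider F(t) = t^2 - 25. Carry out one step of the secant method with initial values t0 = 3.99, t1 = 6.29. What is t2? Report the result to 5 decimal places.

F(3.99) = -9.0799000, F(6.29) = 14.5641000
t2 = 6.2900000 − 14.5641000·(6.2900000 − 3.9900000) / (14.5641000 − (-9.0799000)) = 6.2900000 − (33.4974300)/(23.6440000) = 4.8732588

4.87326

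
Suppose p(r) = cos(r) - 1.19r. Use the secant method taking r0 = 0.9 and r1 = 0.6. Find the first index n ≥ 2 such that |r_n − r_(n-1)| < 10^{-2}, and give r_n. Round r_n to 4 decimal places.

n = 3, r_n = 0.6626

p(0.9) = -0.449390, p(0.6) = 0.111336
r2 = 0.600000 − 0.111336·(-0.300000)/(0.560726) = 0.659567;  |Δ| = 0.059567
p(0.659567) = 0.005373
r3 = 0.659567 − 0.005373·(0.059567)/(-0.105963) = 0.662587;  |Δ| = 0.003020
|r3 − r2| = 0.003020 < 10^{-2}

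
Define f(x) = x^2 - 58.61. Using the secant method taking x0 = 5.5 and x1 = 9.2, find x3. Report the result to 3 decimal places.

7.635

f(5.5) = -28.36000, f(9.2) = 26.03000
x2 = 9.20000 − 26.03000·(9.20000 − 5.50000) / (26.03000 − (-28.36000)) = 9.20000 − (96.31100)/(54.39000) = 7.42925
f(7.42925) = -3.41622
x3 = 7.42925 − (-3.41622)·(7.42925 − 9.20000) / (-3.41622 − 26.03000) = 7.42925 − (6.04926)/(-29.44622) = 7.63469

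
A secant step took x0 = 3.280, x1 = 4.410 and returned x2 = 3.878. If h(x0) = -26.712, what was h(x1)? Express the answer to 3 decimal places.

The secant line through (3.280, -26.712) and (4.410, h(x1)) crosses zero at x2 = 3.878.
So (3.280, -26.712), (4.410, h(x1)), (3.878, 0) are collinear:
h(x1) = -26.712 · (4.410 − 3.878) / (3.280 − 3.878) = -26.712 · (0.53200)/(-0.59800) = 23.76385

23.764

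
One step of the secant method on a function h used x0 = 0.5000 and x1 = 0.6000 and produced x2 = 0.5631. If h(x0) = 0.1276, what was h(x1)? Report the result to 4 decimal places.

-0.0746

The secant line through (0.5000, 0.1276) and (0.6000, h(x1)) crosses zero at x2 = 0.5631.
So (0.5000, 0.1276), (0.6000, h(x1)), (0.5631, 0) are collinear:
h(x1) = 0.1276 · (0.6000 − 0.5631) / (0.5000 − 0.5631) = 0.1276 · (0.036900)/(-0.063100) = -0.074619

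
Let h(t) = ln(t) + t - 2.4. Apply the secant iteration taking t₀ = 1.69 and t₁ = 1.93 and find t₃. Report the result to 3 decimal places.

h(1.69) = -0.18527, h(1.93) = 0.18752
t₂ = 1.93000 − 0.18752·(1.93000 − 1.69000) / (0.18752 − (-0.18527)) = 1.93000 − (0.04500)/(0.37279) = 1.80928
h(1.80928) = 0.00220
t₃ = 1.80928 − 0.00220·(1.80928 − 1.93000) / (0.00220 − 0.18752) = 1.80928 − (-0.00027)/(-0.18532) = 1.80784

1.808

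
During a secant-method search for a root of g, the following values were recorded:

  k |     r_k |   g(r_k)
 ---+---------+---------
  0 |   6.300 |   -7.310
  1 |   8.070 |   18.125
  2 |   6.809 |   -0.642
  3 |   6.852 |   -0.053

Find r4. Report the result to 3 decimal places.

6.856

r4 = 6.852 − (-0.053)·(6.852 − 6.809) / (-0.053 − (-0.642))
   = 6.852 − (-0.00228)/(0.58900) = 6.85587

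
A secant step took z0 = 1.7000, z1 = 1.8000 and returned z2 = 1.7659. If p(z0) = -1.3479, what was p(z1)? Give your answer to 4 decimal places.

0.6975

The secant line through (1.7000, -1.3479) and (1.8000, p(z1)) crosses zero at z2 = 1.7659.
So (1.7000, -1.3479), (1.8000, p(z1)), (1.7659, 0) are collinear:
p(z1) = -1.3479 · (1.8000 − 1.7659) / (1.7000 − 1.7659) = -1.3479 · (0.034100)/(-0.065900) = 0.697472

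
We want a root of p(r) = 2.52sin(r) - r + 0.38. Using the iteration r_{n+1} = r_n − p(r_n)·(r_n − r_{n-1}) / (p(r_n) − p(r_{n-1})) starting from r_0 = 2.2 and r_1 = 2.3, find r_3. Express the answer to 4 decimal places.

p(2.2) = 0.217411, p(2.3) = -0.040823
r_2 = 2.300000 − (-0.040823)·(2.300000 − 2.200000) / (-0.040823 − 0.217411) = 2.300000 − (-0.004082)/(-0.258234) = 2.284192
p(2.284192) = 0.001292
r_3 = 2.284192 − 0.001292·(2.284192 − 2.300000) / (0.001292 − (-0.040823)) = 2.284192 − (-0.000020)/(0.042115) = 2.284677

2.2847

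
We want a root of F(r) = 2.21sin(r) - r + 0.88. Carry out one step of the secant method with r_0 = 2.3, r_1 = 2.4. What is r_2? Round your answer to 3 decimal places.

2.389

F(2.3) = 0.22801, F(2.4) = -0.02723
r_2 = 2.40000 − (-0.02723)·(2.40000 − 2.30000) / (-0.02723 − 0.22801) = 2.40000 − (-0.00272)/(-0.25523) = 2.38933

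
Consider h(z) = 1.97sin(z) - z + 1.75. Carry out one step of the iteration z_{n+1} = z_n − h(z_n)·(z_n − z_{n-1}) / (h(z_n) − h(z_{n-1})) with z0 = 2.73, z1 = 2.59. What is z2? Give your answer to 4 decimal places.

2.6601

h(2.73) = -0.191863, h(2.59) = 0.192367
z2 = 2.590000 − 0.192367·(2.590000 − 2.730000) / (0.192367 − (-0.191863)) = 2.590000 − (-0.026931)/(0.384230) = 2.660092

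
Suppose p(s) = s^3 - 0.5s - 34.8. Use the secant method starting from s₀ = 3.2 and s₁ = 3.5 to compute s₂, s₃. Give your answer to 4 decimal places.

p(3.2) = -3.632000, p(3.5) = 6.325000
s₂ = 3.500000 − 6.325000·(3.500000 − 3.200000) / (6.325000 − (-3.632000)) = 3.500000 − (1.897500)/(9.957000) = 3.309431
p(3.309431) = -0.208738
s₃ = 3.309431 − (-0.208738)·(3.309431 − 3.500000) / (-0.208738 − 6.325000) = 3.309431 − (0.039779)/(-6.533738) = 3.315519

3.3094, 3.3155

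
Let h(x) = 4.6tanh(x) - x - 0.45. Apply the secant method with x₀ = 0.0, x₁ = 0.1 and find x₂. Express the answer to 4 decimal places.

0.1255

h(0.0) = -0.450000, h(0.1) = -0.091527
x₂ = 0.100000 − (-0.091527)·(0.100000 − 0.000000) / (-0.091527 − (-0.450000)) = 0.100000 − (-0.009153)/(0.358473) = 0.125533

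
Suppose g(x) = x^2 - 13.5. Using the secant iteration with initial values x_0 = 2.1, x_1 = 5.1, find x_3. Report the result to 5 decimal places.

3.62171

g(2.1) = -9.0900000, g(5.1) = 12.5100000
x_2 = 5.1000000 − 12.5100000·(5.1000000 − 2.1000000) / (12.5100000 − (-9.0900000)) = 5.1000000 − (37.5300000)/(21.6000000) = 3.3625000
g(3.3625000) = -2.1935938
x_3 = 3.3625000 − (-2.1935938)·(3.3625000 − 5.1000000) / (-2.1935938 − 12.5100000) = 3.3625000 − (3.8113691)/(-14.7035937) = 3.6217134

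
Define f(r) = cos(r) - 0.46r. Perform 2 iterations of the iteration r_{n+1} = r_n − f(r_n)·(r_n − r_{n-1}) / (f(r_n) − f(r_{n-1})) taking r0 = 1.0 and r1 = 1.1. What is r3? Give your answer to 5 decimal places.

1.06095

f(1.0) = 0.0803023, f(1.1) = -0.0524039
r2 = 1.1000000 − (-0.0524039)·(1.1000000 − 1.0000000) / (-0.0524039 − 0.0803023) = 1.1000000 − (-0.0052404)/(-0.1327062) = 1.0605114
f(1.0605114) = 0.0005907
r3 = 1.0605114 − 0.0005907·(1.0605114 − 1.1000000) / (0.0005907 − (-0.0524039)) = 1.0605114 − (-0.0000233)/(0.0529946) = 1.0609515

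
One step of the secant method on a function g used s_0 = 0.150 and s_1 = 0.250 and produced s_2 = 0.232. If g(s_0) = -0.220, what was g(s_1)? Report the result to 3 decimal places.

The secant line through (0.150, -0.220) and (0.250, g(s_1)) crosses zero at s_2 = 0.232.
So (0.150, -0.220), (0.250, g(s_1)), (0.232, 0) are collinear:
g(s_1) = -0.220 · (0.250 − 0.232) / (0.150 − 0.232) = -0.220 · (0.01800)/(-0.08200) = 0.04829

0.048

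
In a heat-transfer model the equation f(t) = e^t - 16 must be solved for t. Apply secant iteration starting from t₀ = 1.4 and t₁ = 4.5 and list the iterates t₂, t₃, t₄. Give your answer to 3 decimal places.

f(1.4) = -11.94480, f(4.5) = 74.01713
t₂ = 4.50000 − 74.01713·(4.50000 − 1.40000) / (74.01713 − (-11.94480)) = 4.50000 − (229.45311)/(85.96193) = 1.83076
f(1.83076) = -9.76138
t₃ = 1.83076 − (-9.76138)·(1.83076 − 4.50000) / (-9.76138 − 74.01713) = 1.83076 − (26.05547)/(-83.77851) = 2.14176
f(2.14176) = -7.48556
t₄ = 2.14176 − (-7.48556)·(2.14176 − 1.83076) / (-7.48556 − (-9.76138)) = 2.14176 − (-2.32804)/(2.27582) = 3.16471

1.831, 2.142, 3.165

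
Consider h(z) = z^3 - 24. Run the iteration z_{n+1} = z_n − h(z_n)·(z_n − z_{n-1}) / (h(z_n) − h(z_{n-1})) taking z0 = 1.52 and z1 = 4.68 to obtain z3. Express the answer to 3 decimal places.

2.547

h(1.52) = -20.48819, h(4.68) = 78.50323
z2 = 4.68000 − 78.50323·(4.68000 − 1.52000) / (78.50323 − (-20.48819)) = 4.68000 − (248.07021)/(98.99142) = 2.17402
h(2.17402) = -13.72475
z3 = 2.17402 − (-13.72475)·(2.17402 − 4.68000) / (-13.72475 − 78.50323) = 2.17402 − (34.39390)/(-92.22798) = 2.54695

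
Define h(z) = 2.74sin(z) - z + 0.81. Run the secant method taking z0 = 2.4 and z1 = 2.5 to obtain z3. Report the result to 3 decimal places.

2.484

h(2.4) = 0.26077, h(2.5) = -0.05019
z2 = 2.50000 − (-0.05019)·(2.50000 − 2.40000) / (-0.05019 − 0.26077) = 2.50000 − (-0.00502)/(-0.31096) = 2.48386
h(2.48386) = 0.00117
z3 = 2.48386 − 0.00117·(2.48386 − 2.50000) / (0.00117 − (-0.05019)) = 2.48386 − (-0.00002)/(0.05135) = 2.48423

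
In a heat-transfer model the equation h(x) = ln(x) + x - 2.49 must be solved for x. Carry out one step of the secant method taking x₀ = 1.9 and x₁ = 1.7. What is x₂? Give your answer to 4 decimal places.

1.8667

h(1.9) = 0.051854, h(1.7) = -0.259372
x₂ = 1.700000 − (-0.259372)·(1.700000 − 1.900000) / (-0.259372 − 0.051854) = 1.700000 − (0.051874)/(-0.311226) = 1.866678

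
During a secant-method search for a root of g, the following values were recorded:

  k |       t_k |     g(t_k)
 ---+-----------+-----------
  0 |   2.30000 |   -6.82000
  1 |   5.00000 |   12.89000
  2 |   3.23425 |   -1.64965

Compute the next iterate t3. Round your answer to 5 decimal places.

3.43459

t3 = 3.23425 − (-1.64965)·(3.23425 − 5.00000) / (-1.64965 − 12.89000)
   = 3.23425 − (2.9128695)/(-14.5396500) = 3.4345897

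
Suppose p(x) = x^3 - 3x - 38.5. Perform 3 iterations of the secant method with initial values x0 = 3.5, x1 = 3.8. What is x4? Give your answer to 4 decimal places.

p(3.5) = -6.125000, p(3.8) = 4.972000
x2 = 3.800000 − 4.972000·(3.800000 − 3.500000) / (4.972000 − (-6.125000)) = 3.800000 − (1.491600)/(11.097000) = 3.665585
p(3.665585) = -0.244062
x3 = 3.665585 − (-0.244062)·(3.665585 − 3.800000) / (-0.244062 − 4.972000) = 3.665585 − (0.032806)/(-5.216062) = 3.671875
p(3.671875) = -0.008975
x4 = 3.671875 − (-0.008975)·(3.671875 − 3.665585) / (-0.008975 − (-0.244062)) = 3.671875 − (-0.000056)/(0.235087) = 3.672115

3.6721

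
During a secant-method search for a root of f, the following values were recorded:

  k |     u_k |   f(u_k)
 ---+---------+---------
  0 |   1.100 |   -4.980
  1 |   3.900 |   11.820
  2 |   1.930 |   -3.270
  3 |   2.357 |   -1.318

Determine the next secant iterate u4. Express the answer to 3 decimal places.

u4 = 2.357 − (-1.318)·(2.357 − 1.930) / (-1.318 − (-3.270))
   = 2.357 − (-0.56279)/(1.95200) = 2.64531

2.645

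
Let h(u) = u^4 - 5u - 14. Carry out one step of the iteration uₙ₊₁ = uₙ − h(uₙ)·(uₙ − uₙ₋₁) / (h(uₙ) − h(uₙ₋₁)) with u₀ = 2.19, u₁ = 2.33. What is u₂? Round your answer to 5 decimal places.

h(2.19) = -1.9474248, h(2.33) = 3.8229552
u₂ = 2.3300000 − 3.8229552·(2.3300000 − 2.1900000) / (3.8229552 − (-1.9474248)) = 2.3300000 − (0.5352137)/(5.7703800) = 2.2372481

2.23725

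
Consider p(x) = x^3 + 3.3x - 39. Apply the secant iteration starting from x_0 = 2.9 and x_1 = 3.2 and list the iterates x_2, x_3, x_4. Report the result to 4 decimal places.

3.0614, 3.0677, 3.0679

p(2.9) = -5.041000, p(3.2) = 4.328000
x_2 = 3.200000 − 4.328000·(3.200000 − 2.900000) / (4.328000 − (-5.041000)) = 3.200000 − (1.298400)/(9.369000) = 3.061415
p(3.061415) = -0.204938
x_3 = 3.061415 − (-0.204938)·(3.061415 − 3.200000) / (-0.204938 − 4.328000) = 3.061415 − (0.028401)/(-4.532938) = 3.067681
p(3.067681) = -0.007734
x_4 = 3.067681 − (-0.007734)·(3.067681 − 3.061415) / (-0.007734 − (-0.204938)) = 3.067681 − (-0.000048)/(0.197204) = 3.067927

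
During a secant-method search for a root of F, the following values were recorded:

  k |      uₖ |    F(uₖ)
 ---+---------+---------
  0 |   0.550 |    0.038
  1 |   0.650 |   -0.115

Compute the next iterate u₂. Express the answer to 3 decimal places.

0.575

u₂ = 0.650 − (-0.115)·(0.650 − 0.550) / (-0.115 − 0.038)
   = 0.650 − (-0.01150)/(-0.15300) = 0.57484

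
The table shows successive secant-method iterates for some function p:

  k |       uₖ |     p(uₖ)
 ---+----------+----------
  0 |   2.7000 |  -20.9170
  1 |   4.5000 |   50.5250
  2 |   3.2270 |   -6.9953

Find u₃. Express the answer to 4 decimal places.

u₃ = 3.2270 − (-6.9953)·(3.2270 − 4.5000) / (-6.9953 − 50.5250)
   = 3.2270 − (8.905017)/(-57.520300) = 3.381815

3.3818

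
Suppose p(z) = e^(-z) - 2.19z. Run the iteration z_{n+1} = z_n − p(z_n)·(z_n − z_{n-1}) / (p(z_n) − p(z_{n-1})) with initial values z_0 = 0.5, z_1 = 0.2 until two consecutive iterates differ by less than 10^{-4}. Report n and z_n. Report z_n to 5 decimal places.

p(0.5) = -0.4884693, p(0.2) = 0.3807308
z_2 = 0.2000000 − 0.3807308·(-0.3000000)/(0.8692001) = 0.3314073;  |Δ| = 0.1314073
p(0.3314073) = -0.0078692
z_3 = 0.3314073 − (-0.0078692)·(0.1314073)/(-0.3886000) = 0.3287463;  |Δ| = 0.0026610
p(0.3287463) = -0.0001287
z_4 = 0.3287463 − (-0.0001287)·(-0.0026610)/(0.0077406) = 0.3287020;  |Δ| = 0.0000442
|z_4 − z_3| = 0.0000442 < 10^{-4}

n = 4, z_n = 0.32870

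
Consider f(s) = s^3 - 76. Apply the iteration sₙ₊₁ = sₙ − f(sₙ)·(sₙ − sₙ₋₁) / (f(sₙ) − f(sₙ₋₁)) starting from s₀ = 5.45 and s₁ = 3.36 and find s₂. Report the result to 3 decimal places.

4.002

f(5.45) = 85.87863, f(3.36) = -38.06694
s₂ = 3.36000 − (-38.06694)·(3.36000 − 5.45000) / (-38.06694 − 85.87863) = 3.36000 − (79.55991)/(-123.94557) = 4.00189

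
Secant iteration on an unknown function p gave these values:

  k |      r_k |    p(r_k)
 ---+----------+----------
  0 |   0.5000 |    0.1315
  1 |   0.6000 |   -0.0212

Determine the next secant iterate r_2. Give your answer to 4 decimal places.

r_2 = 0.6000 − (-0.0212)·(0.6000 − 0.5000) / (-0.0212 − 0.1315)
   = 0.6000 − (-0.002120)/(-0.152700) = 0.586117

0.5861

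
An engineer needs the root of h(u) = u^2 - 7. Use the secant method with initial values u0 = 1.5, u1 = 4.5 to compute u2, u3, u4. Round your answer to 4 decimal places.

2.2917, 2.5491, 2.6528

h(1.5) = -4.750000, h(4.5) = 13.250000
u2 = 4.500000 − 13.250000·(4.500000 − 1.500000) / (13.250000 − (-4.750000)) = 4.500000 − (39.750000)/(18.000000) = 2.291667
h(2.291667) = -1.748264
u3 = 2.291667 − (-1.748264)·(2.291667 − 4.500000) / (-1.748264 − 13.250000) = 2.291667 − (3.860749)/(-14.998264) = 2.549080
h(2.549080) = -0.502192
u4 = 2.549080 − (-0.502192)·(2.549080 − 2.291667) / (-0.502192 − (-1.748264)) = 2.549080 − (-0.129271)/(1.246071) = 2.652823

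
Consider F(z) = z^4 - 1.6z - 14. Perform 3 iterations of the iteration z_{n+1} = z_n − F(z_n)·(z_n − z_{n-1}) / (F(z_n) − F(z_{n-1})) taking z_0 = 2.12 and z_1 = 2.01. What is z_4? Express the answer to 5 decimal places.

F(2.12) = 2.8076314, F(2.01) = -0.8935920
z_2 = 2.0100000 − (-0.8935920)·(2.0100000 − 2.1200000) / (-0.8935920 − 2.8076314) = 2.0100000 − (0.0982951)/(-3.7012234) = 2.0365575
F(2.0365575) = -0.0561856
z_3 = 2.0365575 − (-0.0561856)·(2.0365575 − 2.0100000) / (-0.0561856 − (-0.8935920)) = 2.0365575 − (-0.0014921)/(0.8374064) = 2.0383393
F(2.0383393) = 0.0012465
z_4 = 2.0383393 − 0.0012465·(2.0383393 − 2.0365575) / (0.0012465 − (-0.0561856)) = 2.0383393 − (0.0000022)/(0.0574321) = 2.0383007

2.03830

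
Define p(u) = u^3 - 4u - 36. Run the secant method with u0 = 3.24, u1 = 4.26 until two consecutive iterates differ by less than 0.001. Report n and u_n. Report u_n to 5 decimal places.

p(3.24) = -14.9477760, p(4.26) = 24.2687760
u2 = 4.2600000 − 24.2687760·(1.0200000)/(39.2165520) = 3.6287831;  |Δ| = 0.6312169
p(3.6287831) = -2.7310752
u3 = 3.6287831 − (-2.7310752)·(-0.6312169)/(-26.9998512) = 3.6926316;  |Δ| = 0.0638485
p(3.6926316) = -0.4195442
u4 = 3.6926316 − (-0.4195442)·(0.0638485)/(2.3115311) = 3.7042201;  |Δ| = 0.0115885
p(3.7042201) = 0.0096387
u5 = 3.7042201 − 0.0096387·(0.0115885)/(0.4291828) = 3.7039599;  |Δ| = 0.0002603
|u5 − u4| = 0.0002603 < 0.001

n = 5, u_n = 3.70396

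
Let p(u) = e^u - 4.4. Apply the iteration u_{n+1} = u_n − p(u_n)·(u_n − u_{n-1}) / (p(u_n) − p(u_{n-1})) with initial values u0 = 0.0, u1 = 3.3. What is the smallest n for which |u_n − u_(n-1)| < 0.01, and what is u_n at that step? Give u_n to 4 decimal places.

n = 8, u_n = 1.4815

p(0.0) = -3.400000, p(3.3) = 22.712639
u2 = 3.300000 − 22.712639·(3.300000)/(26.112639) = 0.429677;  |Δ| = 2.870323
p(0.429677) = -2.863239
u3 = 0.429677 − (-2.863239)·(-2.870323)/(-25.575878) = 0.751012;  |Δ| = 0.321335
p(0.751012) = -2.280857
u4 = 0.751012 − (-2.280857)·(0.321335)/(0.582382) = 2.009496;  |Δ| = 1.258484
p(2.009496) = 3.059558
u5 = 2.009496 − 3.059558·(1.258484)/(5.340415) = 1.288502;  |Δ| = 0.720994
p(1.288502) = -0.772650
u6 = 1.288502 − (-0.772650)·(-0.720994)/(-3.832208) = 1.433869;  |Δ| = 0.145367
p(1.433869) = -0.205101
u7 = 1.433869 − (-0.205101)·(0.145367)/(0.567549) = 1.486402;  |Δ| = 0.052533
p(1.486402) = 0.021160
u8 = 1.486402 − 0.021160·(0.052533)/(0.226261) = 1.481489;  |Δ| = 0.004913
|u8 − u7| = 0.004913 < 0.01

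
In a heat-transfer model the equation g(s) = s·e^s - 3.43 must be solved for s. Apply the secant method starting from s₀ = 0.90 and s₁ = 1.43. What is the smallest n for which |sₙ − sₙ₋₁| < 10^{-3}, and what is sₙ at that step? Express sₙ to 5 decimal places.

n = 5, sₙ = 1.11959

g(0.90) = -1.2163572, g(1.43) = 2.5455398
s₂ = 1.4300000 − 2.5455398·(0.5300000)/(3.7618970) = 1.0713681;  |Δ| = 0.3586319
g(1.0713681) = -0.3022790
s₃ = 1.0713681 − (-0.3022790)·(-0.3586319)/(-2.8478189) = 1.1094348;  |Δ| = 0.0380666
g(1.1094348) = -0.0654795
s₄ = 1.1094348 − (-0.0654795)·(0.0380666)/(0.2367995) = 1.1199609;  |Δ| = 0.0105261
g(1.1199609) = 0.0023828
s₅ = 1.1199609 − 0.0023828·(0.0105261)/(0.0678622) = 1.1195913;  |Δ| = 0.0003696
|s₅ − s₄| = 0.0003696 < 10^{-3}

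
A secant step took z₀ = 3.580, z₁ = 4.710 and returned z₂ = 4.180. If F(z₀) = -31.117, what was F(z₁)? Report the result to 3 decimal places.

27.487

The secant line through (3.580, -31.117) and (4.710, F(z₁)) crosses zero at z₂ = 4.180.
So (3.580, -31.117), (4.710, F(z₁)), (4.180, 0) are collinear:
F(z₁) = -31.117 · (4.710 − 4.180) / (3.580 − 4.180) = -31.117 · (0.53000)/(-0.60000) = 27.48668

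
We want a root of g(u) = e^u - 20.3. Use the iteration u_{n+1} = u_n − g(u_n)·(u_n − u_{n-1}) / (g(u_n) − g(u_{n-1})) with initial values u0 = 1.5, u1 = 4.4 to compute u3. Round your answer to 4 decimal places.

2.4783

g(1.5) = -15.818311, g(4.4) = 61.150869
u2 = 4.400000 − 61.150869·(4.400000 − 1.500000) / (61.150869 − (-15.818311)) = 4.400000 − (177.337519)/(76.969180) = 2.095993
g(2.095993) = -12.166485
u3 = 2.095993 − (-12.166485)·(2.095993 − 4.400000) / (-12.166485 − 61.150869) = 2.095993 − (28.031666)/(-73.317354) = 2.478326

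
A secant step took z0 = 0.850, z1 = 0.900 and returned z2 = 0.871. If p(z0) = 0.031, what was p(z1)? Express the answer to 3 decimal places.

The secant line through (0.850, 0.031) and (0.900, p(z1)) crosses zero at z2 = 0.871.
So (0.850, 0.031), (0.900, p(z1)), (0.871, 0) are collinear:
p(z1) = 0.031 · (0.900 − 0.871) / (0.850 − 0.871) = 0.031 · (0.02900)/(-0.02100) = -0.04281

-0.043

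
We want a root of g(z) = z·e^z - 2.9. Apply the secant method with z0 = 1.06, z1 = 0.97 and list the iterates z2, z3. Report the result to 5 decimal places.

1.03132, 1.03268

g(1.06) = 0.1595532, g(0.97) = -0.3411939
z2 = 0.9700000 − (-0.3411939)·(0.9700000 − 1.0600000) / (-0.3411939 − 0.1595532) = 0.9700000 − (0.0307074)/(-0.5007471) = 1.0313233
g(1.0313233) = -0.0073705
z3 = 1.0313233 − (-0.0073705)·(1.0313233 − 0.9700000) / (-0.0073705 − (-0.3411939)) = 1.0313233 − (-0.0004520)/(0.3338234) = 1.0326772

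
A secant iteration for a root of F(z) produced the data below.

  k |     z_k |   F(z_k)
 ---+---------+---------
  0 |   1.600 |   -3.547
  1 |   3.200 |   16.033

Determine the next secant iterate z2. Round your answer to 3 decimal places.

z2 = 3.200 − 16.033·(3.200 − 1.600) / (16.033 − (-3.547))
   = 3.200 − (25.65280)/(19.58000) = 1.88985

1.890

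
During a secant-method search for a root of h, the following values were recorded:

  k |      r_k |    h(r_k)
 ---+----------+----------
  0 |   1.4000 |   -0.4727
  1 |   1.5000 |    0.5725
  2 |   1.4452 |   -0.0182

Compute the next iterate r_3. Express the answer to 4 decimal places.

r_3 = 1.4452 − (-0.0182)·(1.4452 − 1.5000) / (-0.0182 − 0.5725)
   = 1.4452 − (0.000997)/(-0.590700) = 1.446888

1.4469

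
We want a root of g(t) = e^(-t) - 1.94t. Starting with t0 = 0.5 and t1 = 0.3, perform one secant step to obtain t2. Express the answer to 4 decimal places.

0.3608

g(0.5) = -0.363469, g(0.3) = 0.158818
t2 = 0.300000 − 0.158818·(0.300000 − 0.500000) / (0.158818 − (-0.363469)) = 0.300000 − (-0.031764)/(0.522288) = 0.360816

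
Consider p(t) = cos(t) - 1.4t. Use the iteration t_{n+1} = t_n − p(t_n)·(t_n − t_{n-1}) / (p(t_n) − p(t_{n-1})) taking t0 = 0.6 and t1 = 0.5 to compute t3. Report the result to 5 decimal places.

p(0.6) = -0.0146644, p(0.5) = 0.1775826
t2 = 0.5000000 − 0.1775826·(0.5000000 − 0.6000000) / (0.1775826 − (-0.0146644)) = 0.5000000 − (-0.0177583)/(0.1922469) = 0.5923721
p(0.5923721) = 0.0002976
t3 = 0.5923721 − 0.0002976·(0.5923721 − 0.5000000) / (0.0002976 − 0.1775826) = 0.5923721 − (0.0000275)/(-0.1772849) = 0.5925272

0.59253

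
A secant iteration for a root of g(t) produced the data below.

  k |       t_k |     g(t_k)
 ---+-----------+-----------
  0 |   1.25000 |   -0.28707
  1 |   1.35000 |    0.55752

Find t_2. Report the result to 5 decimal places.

1.28399

t_2 = 1.35000 − 0.55752·(1.35000 − 1.25000) / (0.55752 − (-0.28707))
   = 1.35000 − (0.0557520)/(0.8445900) = 1.2839893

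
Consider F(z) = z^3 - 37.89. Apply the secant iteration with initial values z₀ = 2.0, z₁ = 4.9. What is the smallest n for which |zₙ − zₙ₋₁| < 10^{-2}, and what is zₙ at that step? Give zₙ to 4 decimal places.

F(2.0) = -29.890000, F(4.9) = 79.759000
z₂ = 4.900000 − 79.759000·(2.900000)/(109.649000) = 2.790532;  |Δ| = 2.109468
F(2.790532) = -16.159944
z₃ = 2.790532 − (-16.159944)·(-2.109468)/(-95.918944) = 3.145924;  |Δ| = 0.355393
F(3.145924) = -6.755292
z₄ = 3.145924 − (-6.755292)·(0.355393)/(9.404653) = 3.401200;  |Δ| = 0.255276
F(3.401200) = 1.455638
z₅ = 3.401200 − 1.455638·(0.255276)/(8.210929) = 3.355945;  |Δ| = 0.045255
F(3.355945) = -0.094124
z₆ = 3.355945 − (-0.094124)·(-0.045255)/(-1.549762) = 3.358693;  |Δ| = 0.002749
|z₆ − z₅| = 0.002749 < 10^{-2}

n = 6, zₙ = 3.3587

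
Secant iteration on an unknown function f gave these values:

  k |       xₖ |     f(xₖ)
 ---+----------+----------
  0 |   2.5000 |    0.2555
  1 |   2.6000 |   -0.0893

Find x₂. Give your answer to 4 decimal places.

x₂ = 2.6000 − (-0.0893)·(2.6000 − 2.5000) / (-0.0893 − 0.2555)
   = 2.6000 − (-0.008930)/(-0.344800) = 2.574101

2.5741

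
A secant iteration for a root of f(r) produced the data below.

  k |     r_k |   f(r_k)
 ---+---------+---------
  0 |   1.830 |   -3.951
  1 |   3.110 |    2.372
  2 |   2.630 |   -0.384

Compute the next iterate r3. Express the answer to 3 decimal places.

2.697

r3 = 2.630 − (-0.384)·(2.630 − 3.110) / (-0.384 − 2.372)
   = 2.630 − (0.18432)/(-2.75600) = 2.69688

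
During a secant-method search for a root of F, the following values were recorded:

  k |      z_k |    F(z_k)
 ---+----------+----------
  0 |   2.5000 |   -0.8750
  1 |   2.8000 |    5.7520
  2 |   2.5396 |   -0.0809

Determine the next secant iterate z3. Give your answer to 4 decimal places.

2.5432

z3 = 2.5396 − (-0.0809)·(2.5396 − 2.8000) / (-0.0809 − 5.7520)
   = 2.5396 − (0.021066)/(-5.832900) = 2.543212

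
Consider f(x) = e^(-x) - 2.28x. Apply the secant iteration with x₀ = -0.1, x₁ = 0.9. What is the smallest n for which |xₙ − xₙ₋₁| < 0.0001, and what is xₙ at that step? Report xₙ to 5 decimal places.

n = 5, xₙ = 0.31885

f(-0.1) = 1.3331709, f(0.9) = -1.6454303
x₂ = 0.9000000 − (-1.6454303)·(1.0000000)/(-2.9786013) = 0.3475829;  |Δ| = 0.5524171
f(0.3475829) = -0.0860955
x₃ = 0.3475829 − (-0.0860955)·(-0.5524171)/(1.5593349) = 0.3170823;  |Δ| = 0.0305006
f(0.3170823) = 0.0053232
x₄ = 0.3170823 − 0.0053232·(-0.0305006)/(0.0914187) = 0.3188583;  |Δ| = 0.0017760
f(0.3188583) = -0.0000184
x₅ = 0.3188583 − (-0.0000184)·(0.0017760)/(-0.0053416) = 0.3188522;  |Δ| = 0.0000061
|x₅ − x₄| = 0.0000061 < 0.0001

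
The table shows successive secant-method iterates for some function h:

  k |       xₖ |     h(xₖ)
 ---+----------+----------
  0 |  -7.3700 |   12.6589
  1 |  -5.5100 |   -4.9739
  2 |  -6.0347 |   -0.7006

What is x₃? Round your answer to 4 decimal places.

-6.1207

x₃ = -6.0347 − (-0.7006)·(-6.0347 − (-5.5100)) / (-0.7006 − (-4.9739))
   = -6.0347 − (0.367605)/(4.273300) = -6.120724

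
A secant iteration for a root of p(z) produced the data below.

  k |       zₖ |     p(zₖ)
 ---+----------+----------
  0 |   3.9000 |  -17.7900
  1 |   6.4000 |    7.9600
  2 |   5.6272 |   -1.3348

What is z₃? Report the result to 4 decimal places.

5.7382

z₃ = 5.6272 − (-1.3348)·(5.6272 − 6.4000) / (-1.3348 − 7.9600)
   = 5.6272 − (1.031533)/(-9.294800) = 5.738180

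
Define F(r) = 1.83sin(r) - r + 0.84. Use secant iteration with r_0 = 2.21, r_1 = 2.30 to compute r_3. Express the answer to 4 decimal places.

F(2.21) = 0.098705, F(2.30) = -0.095359
r_2 = 2.300000 − (-0.095359)·(2.300000 − 2.210000) / (-0.095359 − 0.098705) = 2.300000 − (-0.008582)/(-0.194065) = 2.255776
F(2.255776) = 0.001435
r_3 = 2.255776 − 0.001435·(2.255776 − 2.300000) / (0.001435 − (-0.095359)) = 2.255776 − (-0.000063)/(0.096794) = 2.256431

2.2564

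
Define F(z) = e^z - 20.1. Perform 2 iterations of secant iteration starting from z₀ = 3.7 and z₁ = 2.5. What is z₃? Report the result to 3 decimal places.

F(3.7) = 20.34730, F(2.5) = -7.91751
z₂ = 2.50000 − (-7.91751)·(2.50000 − 3.70000) / (-7.91751 − 20.34730) = 2.50000 − (9.50101)/(-28.26481) = 2.83614
F(2.83614) = -3.05013
z₃ = 2.83614 − (-3.05013)·(2.83614 − 2.50000) / (-3.05013 − (-7.91751)) = 2.83614 − (-1.02528)/(4.86738) = 3.04679

3.047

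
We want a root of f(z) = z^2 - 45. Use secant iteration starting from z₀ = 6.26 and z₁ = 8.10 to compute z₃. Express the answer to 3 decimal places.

6.704

f(6.26) = -5.81240, f(8.10) = 20.61000
z₂ = 8.10000 − 20.61000·(8.10000 − 6.26000) / (20.61000 − (-5.81240)) = 8.10000 − (37.92240)/(26.42240) = 6.66476
f(6.66476) = -0.58093
z₃ = 6.66476 − (-0.58093)·(6.66476 − 8.10000) / (-0.58093 − 20.61000) = 6.66476 − (0.83377)/(-21.19093) = 6.70411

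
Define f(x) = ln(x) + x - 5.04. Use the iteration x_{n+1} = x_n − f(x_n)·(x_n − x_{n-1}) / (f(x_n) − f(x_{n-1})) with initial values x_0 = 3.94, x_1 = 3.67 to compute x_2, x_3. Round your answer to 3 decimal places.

3.725, 3.725

f(3.94) = 0.27118, f(3.67) = -0.06981
x_2 = 3.67000 − (-0.06981)·(3.67000 − 3.94000) / (-0.06981 − 0.27118) = 3.67000 − (0.01885)/(-0.34099) = 3.72528
f(3.72528) = 0.00042
x_3 = 3.72528 − 0.00042·(3.72528 − 3.67000) / (0.00042 − (-0.06981)) = 3.72528 − (0.00002)/(0.07022) = 3.72495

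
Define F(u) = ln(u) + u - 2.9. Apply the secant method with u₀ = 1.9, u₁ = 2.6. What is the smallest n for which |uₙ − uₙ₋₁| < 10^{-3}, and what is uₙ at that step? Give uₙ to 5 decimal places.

F(1.9) = -0.3581461, F(2.6) = 0.6555114
u₂ = 2.6000000 − 0.6555114·(0.7000000)/(1.0136576) = 2.1473244;  |Δ| = 0.4526756
F(2.1473244) = 0.0115470
u₃ = 2.1473244 − 0.0115470·(-0.4526756)/(-0.6439644) = 2.1392074;  |Δ| = 0.0081170
F(2.1392074) = -0.0003572
u₄ = 2.1392074 − (-0.0003572)·(-0.0081170)/(-0.0119042) = 2.1394510;  |Δ| = 0.0002435
|u₄ − u₃| = 0.0002435 < 10^{-3}

n = 4, uₙ = 2.13945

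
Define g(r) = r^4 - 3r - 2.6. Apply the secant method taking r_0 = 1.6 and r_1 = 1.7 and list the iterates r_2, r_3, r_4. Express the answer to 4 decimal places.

g(1.6) = -0.846400, g(1.7) = 0.652100
r_2 = 1.700000 − 0.652100·(1.700000 − 1.600000) / (0.652100 − (-0.846400)) = 1.700000 − (0.065210)/(1.498500) = 1.656483
g(1.656483) = -0.040262
r_3 = 1.656483 − (-0.040262)·(1.656483 − 1.700000) / (-0.040262 − 0.652100) = 1.656483 − (0.001752)/(-0.692362) = 1.659014
g(1.659014) = -0.001739
r_4 = 1.659014 − (-0.001739)·(1.659014 − 1.656483) / (-0.001739 − (-0.040262)) = 1.659014 − (-0.000004)/(0.038523) = 1.659128

1.6565, 1.6590, 1.6591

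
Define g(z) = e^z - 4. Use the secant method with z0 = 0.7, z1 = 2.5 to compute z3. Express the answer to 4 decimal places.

1.2284

g(0.7) = -1.986247, g(2.5) = 8.182494
z2 = 2.500000 − 8.182494·(2.500000 − 0.700000) / (8.182494 − (-1.986247)) = 2.500000 − (14.728489)/(10.168741) = 1.051592
g(1.051592) = -1.137797
z3 = 1.051592 − (-1.137797)·(1.051592 − 2.500000) / (-1.137797 − 8.182494) = 1.051592 − (1.647994)/(-9.320291) = 1.228410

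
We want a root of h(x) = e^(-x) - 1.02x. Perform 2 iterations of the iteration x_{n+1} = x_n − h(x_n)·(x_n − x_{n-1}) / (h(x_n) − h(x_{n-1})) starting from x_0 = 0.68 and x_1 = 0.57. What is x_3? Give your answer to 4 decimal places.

0.5600

h(0.68) = -0.186983, h(0.57) = -0.015875
x_2 = 0.570000 − (-0.015875)·(0.570000 − 0.680000) / (-0.015875 − (-0.186983)) = 0.570000 − (0.001746)/(0.171108) = 0.559795
h(0.559795) = 0.000336
x_3 = 0.559795 − 0.000336·(0.559795 − 0.570000) / (0.000336 − (-0.015875)) = 0.559795 − (-0.000003)/(0.016210) = 0.560006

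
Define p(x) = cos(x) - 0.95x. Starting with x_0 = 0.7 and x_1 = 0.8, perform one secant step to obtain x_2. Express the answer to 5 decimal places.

0.76120

p(0.7) = 0.0998422, p(0.8) = -0.0632933
x_2 = 0.8000000 − (-0.0632933)·(0.8000000 − 0.7000000) / (-0.0632933 − 0.0998422) = 0.8000000 − (-0.0063293)/(-0.1631355) = 0.7612020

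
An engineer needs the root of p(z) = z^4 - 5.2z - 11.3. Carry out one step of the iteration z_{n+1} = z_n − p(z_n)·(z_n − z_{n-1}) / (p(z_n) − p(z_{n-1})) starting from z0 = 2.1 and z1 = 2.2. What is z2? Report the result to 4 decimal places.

2.1802

p(2.1) = -2.771900, p(2.2) = 0.685600
z2 = 2.200000 − 0.685600·(2.200000 − 2.100000) / (0.685600 − (-2.771900)) = 2.200000 − (0.068560)/(3.457500) = 2.180171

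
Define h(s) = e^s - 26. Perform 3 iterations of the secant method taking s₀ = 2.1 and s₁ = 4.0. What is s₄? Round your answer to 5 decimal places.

3.29273

h(2.1) = -17.8338301, h(4.0) = 28.5981500
s₂ = 4.0000000 − 28.5981500·(4.0000000 − 2.1000000) / (28.5981500 − (-17.8338301)) = 4.0000000 − (54.3364851)/(46.4319801) = 2.8297616
h(2.8297616) = -9.0585781
s₃ = 2.8297616 − (-9.0585781)·(2.8297616 − 4.0000000) / (-9.0585781 − 28.5981500) = 2.8297616 − (10.6006957)/(-37.6567281) = 3.1112703
h(3.1112703) = -3.5504560
s₄ = 3.1112703 − (-3.5504560)·(3.1112703 − 2.8297616) / (-3.5504560 − (-9.0585781)) = 3.1112703 − (-0.9994842)/(5.5081221) = 3.2927267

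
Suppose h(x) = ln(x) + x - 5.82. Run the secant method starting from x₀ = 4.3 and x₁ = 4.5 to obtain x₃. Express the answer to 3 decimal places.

4.350

h(4.3) = -0.06138, h(4.5) = 0.18408
x₂ = 4.50000 − 0.18408·(4.50000 − 4.30000) / (0.18408 − (-0.06138)) = 4.50000 − (0.03682)/(0.24546) = 4.35002
h(4.35002) = 0.00020
x₃ = 4.35002 − 0.00020·(4.35002 − 4.50000) / (0.00020 − 0.18408) = 4.35002 − (-0.00003)/(-0.18388) = 4.34986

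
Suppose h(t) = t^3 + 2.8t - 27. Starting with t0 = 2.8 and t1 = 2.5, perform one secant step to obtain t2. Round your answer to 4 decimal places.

h(2.8) = 2.792000, h(2.5) = -4.375000
t2 = 2.500000 − (-4.375000)·(2.500000 − 2.800000) / (-4.375000 − 2.792000) = 2.500000 − (1.312500)/(-7.167000) = 2.683131

2.6831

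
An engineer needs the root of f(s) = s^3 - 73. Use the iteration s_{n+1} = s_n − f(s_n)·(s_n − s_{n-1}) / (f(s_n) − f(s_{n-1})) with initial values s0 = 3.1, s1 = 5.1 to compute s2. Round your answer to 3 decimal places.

f(3.1) = -43.20900, f(5.1) = 59.65100
s2 = 5.10000 − 59.65100·(5.10000 − 3.10000) / (59.65100 − (-43.20900)) = 5.10000 − (119.30200)/(102.86000) = 3.94015

3.940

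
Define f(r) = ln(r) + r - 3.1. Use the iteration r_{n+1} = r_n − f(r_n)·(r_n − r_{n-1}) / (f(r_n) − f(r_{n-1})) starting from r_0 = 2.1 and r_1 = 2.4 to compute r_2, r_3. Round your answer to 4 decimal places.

f(2.1) = -0.258063, f(2.4) = 0.175469
r_2 = 2.400000 − 0.175469·(2.400000 − 2.100000) / (0.175469 − (-0.258063)) = 2.400000 − (0.052641)/(0.433531) = 2.278577
f(2.278577) = 0.002128
r_3 = 2.278577 − 0.002128·(2.278577 − 2.400000) / (0.002128 − 0.175469) = 2.278577 − (-0.000258)/(-0.173340) = 2.277086

2.2786, 2.2771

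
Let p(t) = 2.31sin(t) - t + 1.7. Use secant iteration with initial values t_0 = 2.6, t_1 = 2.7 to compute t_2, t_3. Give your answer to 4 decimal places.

p(2.6) = 0.290808, p(2.7) = -0.012752
t_2 = 2.700000 − (-0.012752)·(2.700000 − 2.600000) / (-0.012752 − 0.290808) = 2.700000 − (-0.001275)/(-0.303561) = 2.695799
p(2.695799) = 0.000213
t_3 = 2.695799 − 0.000213·(2.695799 − 2.700000) / (0.000213 − (-0.012752)) = 2.695799 − (-0.000001)/(0.012966) = 2.695868

2.6958, 2.6959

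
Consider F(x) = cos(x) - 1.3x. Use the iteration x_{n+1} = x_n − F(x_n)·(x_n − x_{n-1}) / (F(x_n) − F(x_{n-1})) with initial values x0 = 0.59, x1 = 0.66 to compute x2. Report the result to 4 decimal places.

F(0.59) = 0.063941, F(0.66) = -0.068008
x2 = 0.660000 − (-0.068008)·(0.660000 − 0.590000) / (-0.068008 − 0.063941) = 0.660000 − (-0.004761)/(-0.131948) = 0.623921

0.6239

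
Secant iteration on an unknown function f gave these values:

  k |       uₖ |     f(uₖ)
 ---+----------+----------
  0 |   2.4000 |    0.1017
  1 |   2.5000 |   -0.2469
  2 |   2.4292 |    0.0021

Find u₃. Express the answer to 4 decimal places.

u₃ = 2.4292 − 0.0021·(2.4292 − 2.5000) / (0.0021 − (-0.2469))
   = 2.4292 − (-0.000149)/(0.249000) = 2.429797

2.4298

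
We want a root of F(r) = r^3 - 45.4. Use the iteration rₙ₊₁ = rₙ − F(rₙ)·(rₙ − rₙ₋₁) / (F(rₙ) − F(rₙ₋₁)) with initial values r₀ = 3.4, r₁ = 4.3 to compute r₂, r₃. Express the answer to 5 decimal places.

3.53647, 3.56181

F(3.4) = -6.0960000, F(4.3) = 34.1070000
r₂ = 4.3000000 − 34.1070000·(4.3000000 − 3.4000000) / (34.1070000 − (-6.0960000)) = 4.3000000 − (30.6963000)/(40.2030000) = 3.5364674
F(3.5364674) = -1.1708099
r₃ = 3.5364674 − (-1.1708099)·(3.5364674 − 4.3000000) / (-1.1708099 − 34.1070000) = 3.5364674 − (0.8939515)/(-35.2778099) = 3.5618078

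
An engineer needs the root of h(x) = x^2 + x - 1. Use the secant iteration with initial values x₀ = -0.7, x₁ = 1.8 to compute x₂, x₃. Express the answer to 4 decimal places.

h(-0.7) = -1.210000, h(1.8) = 4.040000
x₂ = 1.800000 − 4.040000·(1.800000 − (-0.700000)) / (4.040000 − (-1.210000)) = 1.800000 − (10.100000)/(5.250000) = -0.123810
h(-0.123810) = -1.108481
x₃ = -0.123810 − (-1.108481)·(-0.123810 − 1.800000) / (-1.108481 − 4.040000) = -0.123810 − (2.132506)/(-5.148481) = 0.290391

-0.1238, 0.2904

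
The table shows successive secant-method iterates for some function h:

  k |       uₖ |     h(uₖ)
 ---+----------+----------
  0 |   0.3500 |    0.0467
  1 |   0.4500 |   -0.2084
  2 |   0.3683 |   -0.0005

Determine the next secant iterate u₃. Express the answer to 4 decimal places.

u₃ = 0.3683 − (-0.0005)·(0.3683 − 0.4500) / (-0.0005 − (-0.2084))
   = 0.3683 − (0.000041)/(0.207900) = 0.368104

0.3681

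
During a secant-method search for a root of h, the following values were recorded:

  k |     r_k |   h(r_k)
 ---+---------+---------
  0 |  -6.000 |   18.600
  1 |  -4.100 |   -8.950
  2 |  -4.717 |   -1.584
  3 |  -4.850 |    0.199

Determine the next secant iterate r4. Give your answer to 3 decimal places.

-4.835

r4 = -4.850 − 0.199·(-4.850 − (-4.717)) / (0.199 − (-1.584))
   = -4.850 − (-0.02647)/(1.78300) = -4.83516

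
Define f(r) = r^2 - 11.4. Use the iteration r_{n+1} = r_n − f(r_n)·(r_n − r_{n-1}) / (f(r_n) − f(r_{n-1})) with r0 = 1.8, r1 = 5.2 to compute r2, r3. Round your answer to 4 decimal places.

f(1.8) = -8.160000, f(5.2) = 15.640000
r2 = 5.200000 − 15.640000·(5.200000 − 1.800000) / (15.640000 − (-8.160000)) = 5.200000 − (53.176000)/(23.800000) = 2.965714
f(2.965714) = -2.604539
r3 = 2.965714 − (-2.604539)·(2.965714 − 5.200000) / (-2.604539 − 15.640000) = 2.965714 − (5.819284)/(-18.244539) = 3.284675

2.9657, 3.2847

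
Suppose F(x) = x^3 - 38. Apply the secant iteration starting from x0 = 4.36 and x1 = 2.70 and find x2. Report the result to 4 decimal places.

3.1811

F(4.36) = 44.881856, F(2.70) = -18.317000
x2 = 2.700000 − (-18.317000)·(2.700000 − 4.360000) / (-18.317000 − 44.881856) = 2.700000 − (30.406220)/(-63.198856) = 3.181120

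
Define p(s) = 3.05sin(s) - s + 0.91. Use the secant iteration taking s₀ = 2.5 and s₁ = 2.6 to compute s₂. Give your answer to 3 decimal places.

2.567

p(2.5) = 0.23534, p(2.6) = -0.11772
s₂ = 2.60000 − (-0.11772)·(2.60000 − 2.50000) / (-0.11772 − 0.23534) = 2.60000 − (-0.01177)/(-0.35306) = 2.56666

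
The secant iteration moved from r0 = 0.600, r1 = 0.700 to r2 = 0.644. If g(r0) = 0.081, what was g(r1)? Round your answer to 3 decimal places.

-0.103

The secant line through (0.600, 0.081) and (0.700, g(r1)) crosses zero at r2 = 0.644.
So (0.600, 0.081), (0.700, g(r1)), (0.644, 0) are collinear:
g(r1) = 0.081 · (0.700 − 0.644) / (0.600 − 0.644) = 0.081 · (0.05600)/(-0.04400) = -0.10309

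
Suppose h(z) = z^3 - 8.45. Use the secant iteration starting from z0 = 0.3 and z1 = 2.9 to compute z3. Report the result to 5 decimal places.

1.70377

h(0.3) = -8.4230000, h(2.9) = 15.9390000
z2 = 2.9000000 − 15.9390000·(2.9000000 − 0.3000000) / (15.9390000 − (-8.4230000)) = 2.9000000 − (41.4414000)/(24.3620000) = 1.1989328
h(1.1989328) = -6.7266064
z3 = 1.1989328 − (-6.7266064)·(1.1989328 − 2.9000000) / (-6.7266064 − 15.9390000) = 1.1989328 − (11.4424097)/(-22.6656064) = 1.7037686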